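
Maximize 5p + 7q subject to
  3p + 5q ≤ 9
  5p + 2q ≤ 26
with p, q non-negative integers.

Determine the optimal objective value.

(p,q)=(3,0): 3·3+5·0=9≤9, 5·3+2·0=15≤26, objective 15.
(p,q)=(2,0): 3·2+5·0=6≤9, 5·2+2·0=10≤26, objective 10.
Maximum is 15 at (p,q)=(3,0).

15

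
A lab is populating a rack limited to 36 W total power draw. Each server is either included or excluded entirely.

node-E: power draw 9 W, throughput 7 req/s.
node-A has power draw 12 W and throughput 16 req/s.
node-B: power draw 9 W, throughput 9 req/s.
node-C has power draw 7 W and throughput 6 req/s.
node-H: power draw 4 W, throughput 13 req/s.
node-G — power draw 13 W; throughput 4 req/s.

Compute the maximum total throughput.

Treat it as a binary knapsack problem.
Allowing fractional choices, the relaxed optimum would be about 47.1, but servers are indivisible.
node-A + node-B + node-C + node-H: power draw 12 + 9 + 7 + 4 = 32 ≤ 36, throughput 16 + 9 + 6 + 13 = 44.
node-E + node-A + node-B + node-H: power draw 9 + 12 + 9 + 4 = 34 ≤ 36, throughput 7 + 16 + 9 + 13 = 45.
Best is node-E, node-A, node-B, and node-H with total throughput 45.

45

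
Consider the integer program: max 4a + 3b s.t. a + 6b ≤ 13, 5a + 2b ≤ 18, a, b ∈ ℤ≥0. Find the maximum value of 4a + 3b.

15

(a,b)=(3,1): 1·3+6·1=9≤13, 5·3+2·1=17≤18, objective 15.
(a,b)=(3,0): 1·3+6·0=3≤13, 5·3+2·0=15≤18, objective 12.
(a,b)=(2,1): 1·2+6·1=8≤13, 5·2+2·1=12≤18, objective 11.
(a,b)=(1,2): 1·1+6·2=13≤13, 5·1+2·2=9≤18, objective 10.
Maximum is 15 at (a,b)=(3,1).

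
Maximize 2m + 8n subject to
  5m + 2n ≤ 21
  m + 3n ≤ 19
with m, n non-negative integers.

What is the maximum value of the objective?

50

Relaxing integrality, the LP optimum is 50.67 at (m,n) = (0, 6.33), which is not an integer point.
(m,n)=(1,6): 5·1+2·6=17≤21, 1·1+3·6=19≤19, objective 50.
(m,n)=(0,6): 5·0+2·6=12≤21, 1·0+3·6=18≤19, objective 48.
(m,n)=(2,5): 5·2+2·5=20≤21, 1·2+3·5=17≤19, objective 44.
(m,n)=(1,5): 5·1+2·5=15≤21, 1·1+3·5=16≤19, objective 42.
No feasible integer point exceeds 50.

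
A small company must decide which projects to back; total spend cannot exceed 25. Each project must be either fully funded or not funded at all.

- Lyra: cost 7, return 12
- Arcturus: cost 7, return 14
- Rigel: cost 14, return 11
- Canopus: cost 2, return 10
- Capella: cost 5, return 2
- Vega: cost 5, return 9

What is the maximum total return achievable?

45

This is a 0-1 knapsack instance.
Lyra + Arcturus + Canopus + Capella: cost 7 + 7 + 2 + 5 = 21 ≤ 25, return 12 + 14 + 10 + 2 = 38.
Lyra + Arcturus + Capella + Vega: cost 7 + 7 + 5 + 5 = 24 ≤ 25, return 12 + 14 + 2 + 9 = 37.
Lyra + Arcturus + Canopus + Vega: cost 7 + 7 + 2 + 5 = 21 ≤ 25, return 12 + 14 + 10 + 9 = 45.
Best is Lyra, Arcturus, Canopus, and Vega with total return 45.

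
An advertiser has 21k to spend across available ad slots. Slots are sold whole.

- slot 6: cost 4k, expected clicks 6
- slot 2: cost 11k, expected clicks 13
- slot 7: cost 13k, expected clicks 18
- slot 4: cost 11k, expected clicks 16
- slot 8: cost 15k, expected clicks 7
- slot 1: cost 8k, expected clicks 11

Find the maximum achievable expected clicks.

This is an integer program with binary decision variables.
Allowing fractional choices, the relaxed optimum would be about 30.3, but ad slots are indivisible.
slot 4 + slot 1: cost 11 + 8 = 19 ≤ 21, expected clicks 16 + 11 = 27.
slot 7 + slot 1: cost 13 + 8 = 21 ≤ 21, expected clicks 18 + 11 = 29.
slot 6 + slot 7: cost 4 + 13 = 17 ≤ 21, expected clicks 6 + 18 = 24.
Best is slot 7 and slot 1 with total expected clicks 29.

29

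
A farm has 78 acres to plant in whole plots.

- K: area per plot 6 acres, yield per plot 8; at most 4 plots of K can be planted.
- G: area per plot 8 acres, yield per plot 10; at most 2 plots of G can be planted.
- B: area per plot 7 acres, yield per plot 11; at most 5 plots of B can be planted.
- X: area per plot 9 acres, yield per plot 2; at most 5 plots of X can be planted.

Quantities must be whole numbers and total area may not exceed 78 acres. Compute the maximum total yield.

This is a bounded integer knapsack.
3×K, 2×G, 5×B, and 1×X: area 78 ≤ 78, yield 3·8 + 2·10 + 5·11 + 1·2 = 101.
4×K, 2×G, and 5×B: area 75 ≤ 78, yield 4·8 + 2·10 + 5·11 = 107.
Best is 107.

107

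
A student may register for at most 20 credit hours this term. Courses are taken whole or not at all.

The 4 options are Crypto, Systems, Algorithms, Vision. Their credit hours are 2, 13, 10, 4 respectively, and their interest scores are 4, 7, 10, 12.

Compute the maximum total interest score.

26

Crypto + Systems + Vision: credit hours 2 + 13 + 4 = 19 ≤ 20, interest score 4 + 7 + 12 = 23.
Crypto + Algorithms + Vision: credit hours 2 + 10 + 4 = 16 ≤ 20, interest score 4 + 10 + 12 = 26.
Algorithms + Vision: credit hours 10 + 4 = 14 ≤ 20, interest score 10 + 12 = 22.
Best is Crypto, Algorithms, and Vision with total interest score 26.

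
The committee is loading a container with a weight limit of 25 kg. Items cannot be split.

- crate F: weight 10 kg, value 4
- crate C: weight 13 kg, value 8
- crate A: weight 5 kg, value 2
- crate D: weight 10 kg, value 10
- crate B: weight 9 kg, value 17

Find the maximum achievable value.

Allowing fractional choices, the relaxed optimum would be about 30.7, but items are indivisible.
crate C + crate B: weight 13 + 9 = 22 ≤ 25, value 8 + 17 = 25.
crate D + crate B: weight 10 + 9 = 19 ≤ 25, value 10 + 17 = 27.
crate A + crate D + crate B: weight 5 + 10 + 9 = 24 ≤ 25, value 2 + 10 + 17 = 29.
Best is crate A, crate D, and crate B with total value 29.

29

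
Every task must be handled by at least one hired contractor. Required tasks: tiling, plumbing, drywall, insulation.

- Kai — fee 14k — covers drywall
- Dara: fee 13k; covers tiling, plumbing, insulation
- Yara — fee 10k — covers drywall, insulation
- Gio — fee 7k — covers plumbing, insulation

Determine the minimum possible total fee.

23

This is an integer covering problem.
The greedy cost-per-new-task heuristic would pick Gio, Yara, and Dara for 30, but a cheaper cover exists.
Choose Dara and Yara: together they cover tiling, plumbing, drywall, insulation — every task.
Total fee: 13 + 10 = 23.
No cover costs less than 23.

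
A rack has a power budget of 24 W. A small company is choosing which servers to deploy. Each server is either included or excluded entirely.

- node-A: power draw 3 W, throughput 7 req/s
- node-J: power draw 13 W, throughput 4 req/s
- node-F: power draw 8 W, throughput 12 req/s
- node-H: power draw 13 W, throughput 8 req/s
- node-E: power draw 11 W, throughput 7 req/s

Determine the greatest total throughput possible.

Treat it as a binary knapsack problem.
node-A + node-F + node-E: power draw 3 + 8 + 11 = 22 ≤ 24, throughput 7 + 12 + 7 = 26.
node-A + node-F + node-H: power draw 3 + 8 + 13 = 24 ≤ 24, throughput 7 + 12 + 8 = 27.
node-A + node-J + node-F: power draw 3 + 13 + 8 = 24 ≤ 24, throughput 7 + 4 + 12 = 23.
Best is node-A, node-F, and node-H with total throughput 27.

27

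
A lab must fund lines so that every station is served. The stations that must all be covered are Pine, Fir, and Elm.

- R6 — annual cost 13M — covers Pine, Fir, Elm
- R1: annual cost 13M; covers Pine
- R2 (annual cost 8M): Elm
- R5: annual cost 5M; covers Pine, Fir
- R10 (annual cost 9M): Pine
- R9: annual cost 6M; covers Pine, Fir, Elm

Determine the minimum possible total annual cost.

This is a weighted set-cover instance.
R9 alone covers Pine, Fir, Elm — every station.
Total annual cost: 6.
No cover costs less than 6.

6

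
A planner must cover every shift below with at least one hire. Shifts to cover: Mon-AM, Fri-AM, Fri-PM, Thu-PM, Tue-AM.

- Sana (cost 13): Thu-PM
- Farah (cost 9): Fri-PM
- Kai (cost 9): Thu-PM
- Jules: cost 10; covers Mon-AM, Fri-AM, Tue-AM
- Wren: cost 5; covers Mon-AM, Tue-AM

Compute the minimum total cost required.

The greedy cost-per-new-shift heuristic would pick Wren, Farah, Kai, and Jules for 33, but a cheaper cover exists.
Choose Farah, Kai, and Jules: together they cover Mon-AM, Fri-AM, Fri-PM, Thu-PM, Tue-AM — every shift.
Total cost: 9 + 9 + 10 = 28.
No cover costs less than 28.

28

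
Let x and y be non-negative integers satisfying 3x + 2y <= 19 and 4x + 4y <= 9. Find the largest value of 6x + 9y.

18

The continuous relaxation peaks at (0, 2.25) with value 20.25; rounding to a feasible lattice point costs some objective.
(x,y)=(0,2): 3·0+2·2=4≤19, 4·0+4·2=8≤9, objective 18.
(x,y)=(1,1): 3·1+2·1=5≤19, 4·1+4·1=8≤9, objective 15.
(x,y)=(0,1): 3·0+2·1=2≤19, 4·0+4·1=4≤9, objective 9.
The best lattice point is (0,2), giving 18.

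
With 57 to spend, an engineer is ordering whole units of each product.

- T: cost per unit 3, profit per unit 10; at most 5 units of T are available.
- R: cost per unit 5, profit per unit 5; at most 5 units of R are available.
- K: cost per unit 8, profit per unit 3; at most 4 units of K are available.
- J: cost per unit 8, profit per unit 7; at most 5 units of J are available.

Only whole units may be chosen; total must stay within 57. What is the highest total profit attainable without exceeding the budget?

This is a bounded integer knapsack.
Take 5×T, 5×R, and 2×J: cost 56 ≤ 57, profit 5·10 + 5·5 + 2·7 = 89.
T has the best ratio (10/3) and is taken to its limit of 5; remaining capacity is filled optimally with the others.

89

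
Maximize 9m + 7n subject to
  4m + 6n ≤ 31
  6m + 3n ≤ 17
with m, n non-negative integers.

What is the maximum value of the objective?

35

(m,n)=(0,5): 4·0+6·5=30≤31, 6·0+3·5=15≤17, objective 35.
(m,n)=(1,3): 4·1+6·3=22≤31, 6·1+3·3=15≤17, objective 30.
The best lattice point is (0,5), giving 35.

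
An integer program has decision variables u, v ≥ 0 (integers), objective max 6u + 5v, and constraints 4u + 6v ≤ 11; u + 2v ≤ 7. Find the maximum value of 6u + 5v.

12

The continuous relaxation peaks at (2.75, 0) with value 16.50; rounding to a feasible lattice point costs some objective.
(u,v)=(2,0): 4·2+6·0=8≤11, 1·2+2·0=2≤7, objective 12.
(u,v)=(1,1): 4·1+6·1=10≤11, 1·1+2·1=3≤7, objective 11.
No feasible integer point exceeds 12.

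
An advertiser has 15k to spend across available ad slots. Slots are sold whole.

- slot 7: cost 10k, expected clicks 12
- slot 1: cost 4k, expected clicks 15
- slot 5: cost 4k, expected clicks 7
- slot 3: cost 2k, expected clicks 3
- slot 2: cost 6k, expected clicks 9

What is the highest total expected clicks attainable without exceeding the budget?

31

Allowing fractional choices, the relaxed optimum would be about 32.5, but ad slots are indivisible.
slot 7 + slot 1: cost 10 + 4 = 14 ≤ 15, expected clicks 12 + 15 = 27.
slot 1 + slot 5 + slot 2: cost 4 + 4 + 6 = 14 ≤ 15, expected clicks 15 + 7 + 9 = 31.
slot 1 + slot 3 + slot 2: cost 4 + 2 + 6 = 12 ≤ 15, expected clicks 15 + 3 + 9 = 27.
Best is slot 1, slot 5, and slot 2 with total expected clicks 31.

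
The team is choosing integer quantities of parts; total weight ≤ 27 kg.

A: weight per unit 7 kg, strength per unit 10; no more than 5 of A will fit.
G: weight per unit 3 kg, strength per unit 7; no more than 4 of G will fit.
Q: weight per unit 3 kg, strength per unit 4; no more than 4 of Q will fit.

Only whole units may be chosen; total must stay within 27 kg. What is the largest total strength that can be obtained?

48

This is a bounded integer knapsack.
1×A, 4×G, and 2×Q: weight 25 ≤ 27, strength 1·10 + 4·7 + 2·4 = 46.
2×A and 4×G: weight 26 ≤ 27, strength 2·10 + 4·7 = 48.
Best is 48.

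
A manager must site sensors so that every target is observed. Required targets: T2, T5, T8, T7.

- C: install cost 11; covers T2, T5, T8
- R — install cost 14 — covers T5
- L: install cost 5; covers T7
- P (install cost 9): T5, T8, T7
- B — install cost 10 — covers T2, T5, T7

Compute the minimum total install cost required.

16

The greedy cost-per-new-target heuristic would pick P and B for 19, but a cheaper cover exists.
Choose C and L: together they cover T2, T5, T8, T7 — every target.
Total install cost: 11 + 5 = 16.
No cover costs less than 16.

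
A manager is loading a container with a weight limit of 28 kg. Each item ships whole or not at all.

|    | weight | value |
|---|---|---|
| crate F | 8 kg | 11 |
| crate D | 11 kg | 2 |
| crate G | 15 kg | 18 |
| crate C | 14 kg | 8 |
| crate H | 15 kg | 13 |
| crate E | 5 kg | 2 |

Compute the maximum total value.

This is a 0-1 knapsack instance.
crate F + crate G + crate E: weight 8 + 15 + 5 = 28 ≤ 28, value 11 + 18 + 2 = 31.
crate F + crate G: weight 8 + 15 = 23 ≤ 28, value 11 + 18 = 29.
Best is crate F, crate G, and crate E with total value 31.

31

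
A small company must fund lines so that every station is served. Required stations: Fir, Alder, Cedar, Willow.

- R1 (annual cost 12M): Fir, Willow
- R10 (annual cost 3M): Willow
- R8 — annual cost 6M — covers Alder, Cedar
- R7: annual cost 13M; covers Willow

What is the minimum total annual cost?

18

Choose R1 and R8: together they cover Fir, Alder, Cedar, Willow — every station.
Total annual cost: 12 + 6 = 18.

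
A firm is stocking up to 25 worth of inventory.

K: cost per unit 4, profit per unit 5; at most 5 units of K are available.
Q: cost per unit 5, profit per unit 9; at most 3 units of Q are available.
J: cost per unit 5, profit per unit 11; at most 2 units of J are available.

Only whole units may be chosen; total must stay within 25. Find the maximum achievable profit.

J has the best ratio (11/5); taking only J gives at most 2×11 = 22 (stopped by the supply cap of 2).
Mixing does better — 3×Q and 2×J: cost 25 ≤ 25, profit 3·9 + 2·11 = 49.

49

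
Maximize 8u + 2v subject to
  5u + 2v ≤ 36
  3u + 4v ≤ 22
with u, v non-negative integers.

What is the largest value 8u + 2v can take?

56

(u,v)=(7,0): 5·7+2·0=35≤36, 3·7+4·0=21≤22, objective 56.
(u,v)=(6,1): 5·6+2·1=32≤36, 3·6+4·1=22≤22, objective 50.
(u,v)=(6,0): 5·6+2·0=30≤36, 3·6+4·0=18≤22, objective 48.
No feasible integer point exceeds 56.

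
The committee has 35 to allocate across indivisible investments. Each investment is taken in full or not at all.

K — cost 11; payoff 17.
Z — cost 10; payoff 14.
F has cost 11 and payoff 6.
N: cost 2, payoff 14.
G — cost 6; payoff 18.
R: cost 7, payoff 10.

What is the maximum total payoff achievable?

63

Allowing fractional choices, the relaxed optimum would be about 71.6, but investments are indivisible.
K + N + G + R: cost 11 + 2 + 6 + 7 = 26 ≤ 35, payoff 17 + 14 + 18 + 10 = 59.
K + Z + N + G: cost 11 + 10 + 2 + 6 = 29 ≤ 35, payoff 17 + 14 + 14 + 18 = 63.
Best is K, Z, N, and G with total payoff 63.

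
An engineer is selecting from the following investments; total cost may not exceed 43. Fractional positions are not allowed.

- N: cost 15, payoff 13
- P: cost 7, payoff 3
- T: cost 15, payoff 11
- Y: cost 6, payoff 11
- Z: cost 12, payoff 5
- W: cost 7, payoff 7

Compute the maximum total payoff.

42

This is a 0-1 knapsack instance.
Take N, T, Y, and W: cost 15 + 15 + 6 + 7 = 43 ≤ 43, payoff 13 + 11 + 11 + 7 = 42.
No other feasible combination does better.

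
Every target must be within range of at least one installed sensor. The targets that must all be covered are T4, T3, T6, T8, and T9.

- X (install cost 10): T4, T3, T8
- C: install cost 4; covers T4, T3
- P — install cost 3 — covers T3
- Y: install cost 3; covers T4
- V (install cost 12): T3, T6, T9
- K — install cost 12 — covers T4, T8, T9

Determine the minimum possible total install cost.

Choose X and V: together they cover T4, T3, T6, T8, T9 — every target.
Total install cost: 10 + 12 = 22.

22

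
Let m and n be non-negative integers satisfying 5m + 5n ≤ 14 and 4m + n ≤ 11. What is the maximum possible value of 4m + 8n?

16

The continuous relaxation peaks at (0, 2.8) with value 22.40; rounding to a feasible lattice point costs some objective.
(m,n)=(0,2): 5·0+5·2=10≤14, 4·0+1·2=2≤11, objective 16.
(m,n)=(1,1): 5·1+5·1=10≤14, 4·1+1·1=5≤11, objective 12.
No feasible integer point exceeds 16.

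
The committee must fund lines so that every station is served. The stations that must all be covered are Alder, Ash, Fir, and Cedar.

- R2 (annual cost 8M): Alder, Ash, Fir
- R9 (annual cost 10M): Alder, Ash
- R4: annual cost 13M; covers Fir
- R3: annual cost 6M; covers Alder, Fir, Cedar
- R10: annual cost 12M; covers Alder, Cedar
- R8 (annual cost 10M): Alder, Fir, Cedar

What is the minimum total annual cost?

14

Choose R2 and R3: together they cover Alder, Ash, Fir, Cedar — every station.
Total annual cost: 8 + 6 = 14.
No cover costs less than 14.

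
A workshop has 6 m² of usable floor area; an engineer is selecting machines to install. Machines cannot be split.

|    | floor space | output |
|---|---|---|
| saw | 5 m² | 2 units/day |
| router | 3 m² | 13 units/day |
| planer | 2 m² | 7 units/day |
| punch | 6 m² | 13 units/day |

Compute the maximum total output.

20

Treat it as a binary knapsack problem.
Allowing fractional choices, the relaxed optimum would be about 22.2, but machines are indivisible.
router: floor space 3 ≤ 6, output 13.
router + planer: floor space 3 + 2 = 5 ≤ 6, output 13 + 7 = 20.
punch: floor space 6 ≤ 6, output 13.
Best is router and planer with total output 20.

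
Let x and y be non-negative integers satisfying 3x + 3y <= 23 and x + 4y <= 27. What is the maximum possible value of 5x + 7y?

(x,y)=(1,6): 3·1+3·6=21≤23, 1·1+4·6=25≤27, objective 47.
(x,y)=(2,5): 3·2+3·5=21≤23, 1·2+4·5=22≤27, objective 45.
(x,y)=(0,6): 3·0+3·6=18≤23, 1·0+4·6=24≤27, objective 42.
Maximum is 47 at (x,y)=(1,6).

47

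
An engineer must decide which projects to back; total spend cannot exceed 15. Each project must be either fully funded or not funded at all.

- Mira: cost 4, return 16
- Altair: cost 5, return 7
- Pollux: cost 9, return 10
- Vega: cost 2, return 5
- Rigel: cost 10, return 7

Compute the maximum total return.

Allowing fractional choices, the relaxed optimum would be about 32.4, but projects are indivisible.
Mira + Pollux + Vega: cost 4 + 9 + 2 = 15 ≤ 15, return 16 + 10 + 5 = 31.
Mira + Pollux: cost 4 + 9 = 13 ≤ 15, return 16 + 10 = 26.
Mira + Altair + Vega: cost 4 + 5 + 2 = 11 ≤ 15, return 16 + 7 + 5 = 28.
Best is Mira, Pollux, and Vega with total return 31.

31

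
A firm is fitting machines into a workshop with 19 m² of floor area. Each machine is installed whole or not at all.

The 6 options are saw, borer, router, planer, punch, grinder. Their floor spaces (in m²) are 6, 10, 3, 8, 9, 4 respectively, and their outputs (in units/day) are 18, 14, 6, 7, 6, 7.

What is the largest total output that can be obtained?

saw + planer + grinder: floor space 6 + 8 + 4 = 18 ≤ 19, output 18 + 7 + 7 = 32.
saw + borer + router: floor space 6 + 10 + 3 = 19 ≤ 19, output 18 + 14 + 6 = 38.
saw + borer: floor space 6 + 10 = 16 ≤ 19, output 18 + 14 = 32.
Best is saw, borer, and router with total output 38.

38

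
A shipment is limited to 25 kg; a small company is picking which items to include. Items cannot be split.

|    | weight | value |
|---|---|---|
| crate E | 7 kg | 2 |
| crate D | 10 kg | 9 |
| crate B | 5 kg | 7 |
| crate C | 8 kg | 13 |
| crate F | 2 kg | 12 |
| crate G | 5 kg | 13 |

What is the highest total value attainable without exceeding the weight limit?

Allowing fractional choices, the relaxed optimum would be about 49.5, but items are indivisible.
crate D + crate C + crate F + crate G: weight 10 + 8 + 2 + 5 = 25 ≤ 25, value 9 + 13 + 12 + 13 = 47.
crate D + crate B + crate F + crate G: weight 10 + 5 + 2 + 5 = 22 ≤ 25, value 9 + 7 + 12 + 13 = 41.
crate B + crate C + crate F + crate G: weight 5 + 8 + 2 + 5 = 20 ≤ 25, value 7 + 13 + 12 + 13 = 45.
Best is crate D, crate C, crate F, and crate G with total value 47.

47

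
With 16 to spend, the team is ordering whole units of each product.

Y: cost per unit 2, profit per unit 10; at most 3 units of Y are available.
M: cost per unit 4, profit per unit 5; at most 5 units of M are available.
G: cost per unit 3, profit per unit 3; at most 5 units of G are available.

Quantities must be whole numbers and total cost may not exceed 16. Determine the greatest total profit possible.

41

This is a bounded integer knapsack.
3×Y and 2×M: cost 14 ≤ 16, profit 3·10 + 2·5 = 40.
3×Y, 1×M, and 2×G: cost 16 ≤ 16, profit 3·10 + 1·5 + 2·3 = 41.
Best is 41.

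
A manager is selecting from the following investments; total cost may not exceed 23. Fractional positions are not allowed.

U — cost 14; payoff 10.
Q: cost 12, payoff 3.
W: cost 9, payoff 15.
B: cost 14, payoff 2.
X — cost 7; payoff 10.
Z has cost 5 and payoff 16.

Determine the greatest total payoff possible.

41

This is an integer program with binary decision variables.
Allowing fractional choices, the relaxed optimum would be about 42.4, but investments are indivisible.
W + X + Z: cost 9 + 7 + 5 = 21 ≤ 23, payoff 15 + 10 + 16 = 41.
X + Z: cost 7 + 5 = 12 ≤ 23, payoff 10 + 16 = 26.
W + Z: cost 9 + 5 = 14 ≤ 23, payoff 15 + 16 = 31.
Best is W, X, and Z with total payoff 41.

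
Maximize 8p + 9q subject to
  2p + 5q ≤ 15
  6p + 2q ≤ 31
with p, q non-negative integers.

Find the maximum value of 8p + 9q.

41

(p,q)=(4,1): 2·4+5·1=13≤15, 6·4+2·1=26≤31, objective 41.
(p,q)=(5,0): 2·5+5·0=10≤15, 6·5+2·0=30≤31, objective 40.
(p,q)=(3,1): 2·3+5·1=11≤15, 6·3+2·1=20≤31, objective 33.
The best lattice point is (4,1), giving 41.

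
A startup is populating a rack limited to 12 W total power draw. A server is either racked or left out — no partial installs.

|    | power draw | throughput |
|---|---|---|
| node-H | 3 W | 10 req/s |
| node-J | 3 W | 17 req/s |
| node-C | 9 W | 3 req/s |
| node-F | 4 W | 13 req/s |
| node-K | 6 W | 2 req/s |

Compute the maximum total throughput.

40

Allowing fractional choices, the relaxed optimum would be about 40.7, but servers are indivisible.
node-H + node-J + node-K: power draw 3 + 3 + 6 = 12 ≤ 12, throughput 10 + 17 + 2 = 29.
node-J + node-F: power draw 3 + 4 = 7 ≤ 12, throughput 17 + 13 = 30.
node-H + node-J + node-F: power draw 3 + 3 + 4 = 10 ≤ 12, throughput 10 + 17 + 13 = 40.
Best is node-H, node-J, and node-F with total throughput 40.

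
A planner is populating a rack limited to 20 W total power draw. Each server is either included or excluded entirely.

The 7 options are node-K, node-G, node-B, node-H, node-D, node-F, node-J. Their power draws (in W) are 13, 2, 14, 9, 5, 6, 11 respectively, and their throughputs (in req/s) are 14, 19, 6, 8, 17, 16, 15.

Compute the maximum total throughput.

Allowing fractional choices, the relaxed optimum would be about 61.5, but servers are indivisible.
node-G + node-F + node-J: power draw 2 + 6 + 11 = 19 ≤ 20, throughput 19 + 16 + 15 = 50.
node-G + node-D + node-J: power draw 2 + 5 + 11 = 18 ≤ 20, throughput 19 + 17 + 15 = 51.
node-G + node-D + node-F: power draw 2 + 5 + 6 = 13 ≤ 20, throughput 19 + 17 + 16 = 52.
Best is node-G, node-D, and node-F with total throughput 52.

52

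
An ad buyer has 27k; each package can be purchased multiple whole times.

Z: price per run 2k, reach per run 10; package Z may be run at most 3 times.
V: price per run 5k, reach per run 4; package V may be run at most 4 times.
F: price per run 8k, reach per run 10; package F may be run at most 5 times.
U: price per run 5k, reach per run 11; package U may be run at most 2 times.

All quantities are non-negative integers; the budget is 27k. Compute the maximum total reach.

62

Z has the best ratio (10/2); taking only Z gives at most 3×10 = 30 (stopped by the supply cap of 3).
Mixing does better — 3×Z, 1×F, and 2×U: price 24 ≤ 27, reach 3·10 + 1·10 + 2·11 = 62.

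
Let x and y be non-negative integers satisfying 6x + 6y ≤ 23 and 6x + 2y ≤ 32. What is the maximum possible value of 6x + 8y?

(x,y)=(0,3): 6·0+6·3=18≤23, 6·0+2·3=6≤32, objective 24.
(x,y)=(1,2): 6·1+6·2=18≤23, 6·1+2·2=10≤32, objective 22.
(x,y)=(0,2): 6·0+6·2=12≤23, 6·0+2·2=4≤32, objective 16.
No feasible integer point exceeds 24.

24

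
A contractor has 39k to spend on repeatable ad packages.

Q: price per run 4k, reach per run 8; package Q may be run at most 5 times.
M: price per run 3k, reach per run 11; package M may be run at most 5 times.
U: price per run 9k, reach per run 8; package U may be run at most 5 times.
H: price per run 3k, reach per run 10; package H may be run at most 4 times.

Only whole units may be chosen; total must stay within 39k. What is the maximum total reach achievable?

Take 3×Q, 5×M, and 4×H: price 39 ≤ 39, reach 3·8 + 5·11 + 4·10 = 119.
M has the best ratio (11/3) and is taken to its limit of 5; remaining capacity is filled optimally with the others.

119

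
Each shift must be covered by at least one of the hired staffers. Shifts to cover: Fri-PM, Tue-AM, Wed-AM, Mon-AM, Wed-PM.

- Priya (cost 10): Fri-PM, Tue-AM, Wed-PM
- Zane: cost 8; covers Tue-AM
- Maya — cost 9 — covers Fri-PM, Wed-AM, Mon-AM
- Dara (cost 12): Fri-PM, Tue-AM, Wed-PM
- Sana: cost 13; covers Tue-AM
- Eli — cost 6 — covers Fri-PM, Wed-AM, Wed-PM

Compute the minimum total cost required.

19

Choose Priya and Maya: together they cover Fri-PM, Tue-AM, Wed-AM, Mon-AM, Wed-PM — every shift.
Total cost: 10 + 9 = 19.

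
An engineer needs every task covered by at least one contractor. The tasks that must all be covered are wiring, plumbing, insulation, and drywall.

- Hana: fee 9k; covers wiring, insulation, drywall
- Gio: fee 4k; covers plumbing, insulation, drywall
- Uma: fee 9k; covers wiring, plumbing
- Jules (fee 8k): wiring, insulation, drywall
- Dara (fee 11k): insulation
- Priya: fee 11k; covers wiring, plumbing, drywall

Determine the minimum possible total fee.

Choose Gio and Jules: together they cover wiring, plumbing, insulation, drywall — every task.
Total fee: 4 + 8 = 12.
No cover costs less than 12.

12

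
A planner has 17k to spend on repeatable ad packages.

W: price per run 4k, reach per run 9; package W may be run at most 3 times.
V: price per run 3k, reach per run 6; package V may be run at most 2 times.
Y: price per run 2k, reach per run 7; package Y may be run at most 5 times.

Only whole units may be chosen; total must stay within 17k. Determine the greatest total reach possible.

Y has the best ratio (7/2); taking only Y gives at most 5×7 = 35 (stopped by the supply cap of 5).
Mixing does better — 1×W, 1×V, and 5×Y: price 17 ≤ 17, reach 1·9 + 1·6 + 5·7 = 50.

50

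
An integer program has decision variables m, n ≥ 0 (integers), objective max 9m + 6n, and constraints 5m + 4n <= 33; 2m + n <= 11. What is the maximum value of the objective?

(m,n)=(4,3) is feasible, giving 54.
(m,n)=(3,4) is feasible, giving 51.
(m,n)=(4,2) is feasible, giving 48.
(m,n)=(3,3) is feasible, giving 45.
The best lattice point is (4,3), giving 54.

54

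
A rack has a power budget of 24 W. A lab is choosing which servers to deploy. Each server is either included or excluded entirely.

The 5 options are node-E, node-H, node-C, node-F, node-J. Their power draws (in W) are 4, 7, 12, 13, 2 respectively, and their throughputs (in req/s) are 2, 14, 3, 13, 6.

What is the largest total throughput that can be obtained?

Treat it as a binary knapsack problem.
Allowing fractional choices, the relaxed optimum would be about 34.0, but servers are indivisible.
node-H + node-F + node-J: power draw 7 + 13 + 2 = 22 ≤ 24, throughput 14 + 13 + 6 = 33.
node-E + node-H + node-F: power draw 4 + 7 + 13 = 24 ≤ 24, throughput 2 + 14 + 13 = 29.
Best is node-H, node-F, and node-J with total throughput 33.

33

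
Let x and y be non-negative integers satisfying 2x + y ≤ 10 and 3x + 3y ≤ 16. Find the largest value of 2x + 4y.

The continuous relaxation peaks at (0, 5.33) with value 21.33; rounding to a feasible lattice point costs some objective.
(x,y)=(0,5): 2·0+1·5=5≤10, 3·0+3·5=15≤16, objective 20.
(x,y)=(1,4): 2·1+1·4=6≤10, 3·1+3·4=15≤16, objective 18.
(x,y)=(0,4): 2·0+1·4=4≤10, 3·0+3·4=12≤16, objective 16.
The best lattice point is (0,5), giving 20.

20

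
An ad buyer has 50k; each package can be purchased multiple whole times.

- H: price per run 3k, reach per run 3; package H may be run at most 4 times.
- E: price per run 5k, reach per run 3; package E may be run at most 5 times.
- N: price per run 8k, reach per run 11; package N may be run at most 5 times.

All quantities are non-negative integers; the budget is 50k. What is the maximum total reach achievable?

N has the best ratio (11/8); taking only N gives at most 5×11 = 55 (stopped by the supply cap of 5).
Mixing does better — 3×H and 5×N: price 49 ≤ 50, reach 3·3 + 5·11 = 64.

64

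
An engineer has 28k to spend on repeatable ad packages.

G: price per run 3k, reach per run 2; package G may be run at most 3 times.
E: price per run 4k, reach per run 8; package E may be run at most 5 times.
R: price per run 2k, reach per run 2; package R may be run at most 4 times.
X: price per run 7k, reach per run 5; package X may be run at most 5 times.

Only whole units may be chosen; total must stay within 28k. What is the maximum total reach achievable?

48

This is a bounded integer knapsack.
Take 5×E and 4×R: price 28 ≤ 28, reach 5·8 + 4·2 = 48.
E has the best ratio (8/4) and is taken to its limit of 5; remaining capacity is filled optimally with the others.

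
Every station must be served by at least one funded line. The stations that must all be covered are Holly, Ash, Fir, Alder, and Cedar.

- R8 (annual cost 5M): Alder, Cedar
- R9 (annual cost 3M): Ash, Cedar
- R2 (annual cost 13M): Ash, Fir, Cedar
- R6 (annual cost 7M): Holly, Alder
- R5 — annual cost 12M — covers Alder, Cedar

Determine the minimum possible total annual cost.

The greedy cost-per-new-station heuristic would pick R9, R6, and R2 for 23, but a cheaper cover exists.
Choose R2 and R6: together they cover Holly, Ash, Fir, Alder, Cedar — every station.
Total annual cost: 13 + 7 = 20.
No cover costs less than 20.

20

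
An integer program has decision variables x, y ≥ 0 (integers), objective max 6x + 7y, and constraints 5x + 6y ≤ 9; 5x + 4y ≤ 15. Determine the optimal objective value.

7

(x,y)=(0,1): 5·0+6·1=6≤9, 5·0+4·1=4≤15, objective 7.
(x,y)=(1,0): 5·1+6·0=5≤9, 5·1+4·0=5≤15, objective 6.
Maximum is 7 at (x,y)=(0,1).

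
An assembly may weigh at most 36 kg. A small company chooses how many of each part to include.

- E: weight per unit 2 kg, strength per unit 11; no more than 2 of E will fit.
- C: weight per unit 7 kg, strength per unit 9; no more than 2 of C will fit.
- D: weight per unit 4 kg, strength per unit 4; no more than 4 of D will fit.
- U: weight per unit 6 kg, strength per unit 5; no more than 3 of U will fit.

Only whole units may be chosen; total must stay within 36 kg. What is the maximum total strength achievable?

57

This is a bounded integer knapsack.
2×E, 2×C, and 4×D: weight 34 ≤ 36, strength 2·11 + 2·9 + 4·4 = 56.
2×E, 2×C, 3×D, and 1×U: weight 36 ≤ 36, strength 2·11 + 2·9 + 3·4 + 1·5 = 57.
Best is 57.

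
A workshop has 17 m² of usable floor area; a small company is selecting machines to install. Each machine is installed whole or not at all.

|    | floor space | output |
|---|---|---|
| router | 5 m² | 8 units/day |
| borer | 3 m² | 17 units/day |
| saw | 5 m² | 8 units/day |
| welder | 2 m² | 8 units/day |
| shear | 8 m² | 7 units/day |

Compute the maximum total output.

41

Allowing fractional choices, the relaxed optimum would be about 42.8, but machines are indivisible.
router + borer + saw + welder: floor space 5 + 3 + 5 + 2 = 15 ≤ 17, output 8 + 17 + 8 + 8 = 41.
router + borer + welder: floor space 5 + 3 + 2 = 10 ≤ 17, output 8 + 17 + 8 = 33.
Best is router, borer, saw, and welder with total output 41.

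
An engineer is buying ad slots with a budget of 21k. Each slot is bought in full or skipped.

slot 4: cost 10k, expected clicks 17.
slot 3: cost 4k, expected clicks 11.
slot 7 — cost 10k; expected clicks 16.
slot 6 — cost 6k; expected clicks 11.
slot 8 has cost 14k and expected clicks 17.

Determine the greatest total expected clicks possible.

39

slot 4 + slot 3 + slot 6: cost 10 + 4 + 6 = 20 ≤ 21, expected clicks 17 + 11 + 11 = 39.
slot 3 + slot 7 + slot 6: cost 4 + 10 + 6 = 20 ≤ 21, expected clicks 11 + 16 + 11 = 38.
Best is slot 4, slot 3, and slot 6 with total expected clicks 39.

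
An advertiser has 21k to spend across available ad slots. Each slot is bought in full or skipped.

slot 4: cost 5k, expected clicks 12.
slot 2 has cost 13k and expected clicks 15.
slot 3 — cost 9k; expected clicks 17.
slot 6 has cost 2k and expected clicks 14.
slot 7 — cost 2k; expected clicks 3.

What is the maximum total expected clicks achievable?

46

This is an integer program with binary decision variables.
Allowing fractional choices, the relaxed optimum would be about 49.5, but ad slots are indivisible.
slot 4 + slot 3 + slot 6: cost 5 + 9 + 2 = 16 ≤ 21, expected clicks 12 + 17 + 14 = 43.
slot 4 + slot 3 + slot 6 + slot 7: cost 5 + 9 + 2 + 2 = 18 ≤ 21, expected clicks 12 + 17 + 14 + 3 = 46.
slot 4 + slot 2 + slot 6: cost 5 + 13 + 2 = 20 ≤ 21, expected clicks 12 + 15 + 14 = 41.
Best is slot 4, slot 3, slot 6, and slot 7 with total expected clicks 46.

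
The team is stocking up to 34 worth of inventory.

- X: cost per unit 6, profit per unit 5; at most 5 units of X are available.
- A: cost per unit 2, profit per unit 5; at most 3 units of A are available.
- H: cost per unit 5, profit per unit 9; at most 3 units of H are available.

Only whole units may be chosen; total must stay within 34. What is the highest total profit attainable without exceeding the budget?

Take 2×X, 3×A, and 3×H: cost 33 ≤ 34, profit 2·5 + 3·5 + 3·9 = 52.
A has the best ratio (5/2) and is taken to its limit of 3; remaining capacity is filled optimally with the others.

52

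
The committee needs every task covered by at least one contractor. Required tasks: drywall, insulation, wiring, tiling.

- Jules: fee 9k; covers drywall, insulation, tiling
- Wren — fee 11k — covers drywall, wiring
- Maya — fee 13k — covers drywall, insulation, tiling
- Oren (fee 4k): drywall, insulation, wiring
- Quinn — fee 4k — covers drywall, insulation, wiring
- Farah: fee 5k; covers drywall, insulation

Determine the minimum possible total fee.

This is a weighted set-cover instance.
Choose Jules and Oren: together they cover drywall, insulation, wiring, tiling — every task.
Total fee: 9 + 4 = 13.
No cover costs less than 13.

13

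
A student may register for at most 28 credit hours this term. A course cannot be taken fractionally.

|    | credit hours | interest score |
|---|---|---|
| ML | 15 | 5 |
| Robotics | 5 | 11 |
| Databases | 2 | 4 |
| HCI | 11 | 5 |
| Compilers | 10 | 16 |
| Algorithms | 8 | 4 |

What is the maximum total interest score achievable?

Treat it as a binary knapsack problem.
Allowing fractional choices, the relaxed optimum would be about 36.4, but courses are indivisible.
Robotics + Databases + HCI + Compilers: credit hours 5 + 2 + 11 + 10 = 28 ≤ 28, interest score 11 + 4 + 5 + 16 = 36.
Robotics + HCI + Compilers: credit hours 5 + 11 + 10 = 26 ≤ 28, interest score 11 + 5 + 16 = 32.
Robotics + Databases + Compilers + Algorithms: credit hours 5 + 2 + 10 + 8 = 25 ≤ 28, interest score 11 + 4 + 16 + 4 = 35.
Best is Robotics, Databases, HCI, and Compilers with total interest score 36.

36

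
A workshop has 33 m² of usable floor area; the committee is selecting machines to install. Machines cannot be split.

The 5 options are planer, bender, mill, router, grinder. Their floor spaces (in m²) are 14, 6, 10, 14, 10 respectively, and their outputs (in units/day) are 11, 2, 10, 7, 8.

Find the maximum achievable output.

Treat it as a binary knapsack problem.
Allowing fractional choices, the relaxed optimum would be about 28.2, but machines are indivisible.
planer + bender + grinder: floor space 14 + 6 + 10 = 30 ≤ 33, output 11 + 2 + 8 = 21.
planer + mill: floor space 14 + 10 = 24 ≤ 33, output 11 + 10 = 21.
planer + bender + mill: floor space 14 + 6 + 10 = 30 ≤ 33, output 11 + 2 + 10 = 23.
Best is planer, bender, and mill with total output 23.

23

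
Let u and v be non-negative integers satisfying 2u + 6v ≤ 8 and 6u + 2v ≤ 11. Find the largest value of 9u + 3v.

12

The continuous relaxation peaks at (1.83, 0) with value 16.50; rounding to a feasible lattice point costs some objective.
(u,v)=(1,1): 2·1+6·1=8≤8, 6·1+2·1=8≤11, objective 12.
(u,v)=(1,0): 2·1+6·0=2≤8, 6·1+2·0=6≤11, objective 9.
(u,v)=(0,1): 2·0+6·1=6≤8, 6·0+2·1=2≤11, objective 3.
(u,v)=(0,0): 2·0+6·0=0≤8, 6·0+2·0=0≤11, objective 0.
No feasible integer point exceeds 12.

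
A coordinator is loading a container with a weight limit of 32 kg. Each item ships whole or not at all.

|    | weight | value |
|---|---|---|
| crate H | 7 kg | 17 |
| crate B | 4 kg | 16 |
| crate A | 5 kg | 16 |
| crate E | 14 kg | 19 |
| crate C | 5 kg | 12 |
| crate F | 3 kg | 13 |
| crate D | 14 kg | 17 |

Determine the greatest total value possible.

Allowing fractional choices, the relaxed optimum would be about 84.9, but items are indivisible.
crate H + crate B + crate A + crate C + crate F: weight 7 + 4 + 5 + 5 + 3 = 24 ≤ 32, value 17 + 16 + 16 + 12 + 13 = 74.
crate B + crate A + crate C + crate F + crate D: weight 4 + 5 + 5 + 3 + 14 = 31 ≤ 32, value 16 + 16 + 12 + 13 + 17 = 74.
crate B + crate A + crate E + crate C + crate F: weight 4 + 5 + 14 + 5 + 3 = 31 ≤ 32, value 16 + 16 + 19 + 12 + 13 = 76.
Best is crate B, crate A, crate E, crate C, and crate F with total value 76.

76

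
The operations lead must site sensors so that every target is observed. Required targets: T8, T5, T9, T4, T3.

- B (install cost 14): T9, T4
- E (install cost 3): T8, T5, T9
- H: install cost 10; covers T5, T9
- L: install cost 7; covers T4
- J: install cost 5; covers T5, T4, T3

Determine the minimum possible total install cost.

This is an integer covering problem.
Choose E and J: together they cover T8, T5, T9, T4, T3 — every target.
Total install cost: 3 + 5 = 8.
No cover costs less than 8.

8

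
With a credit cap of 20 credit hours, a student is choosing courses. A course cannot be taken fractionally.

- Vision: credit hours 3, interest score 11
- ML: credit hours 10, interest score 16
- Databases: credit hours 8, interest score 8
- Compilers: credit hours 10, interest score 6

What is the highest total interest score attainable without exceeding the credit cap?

Take Vision and ML: credit hours 3 + 10 = 13 ≤ 20, interest score 11 + 16 = 27.
No other feasible combination does better.

27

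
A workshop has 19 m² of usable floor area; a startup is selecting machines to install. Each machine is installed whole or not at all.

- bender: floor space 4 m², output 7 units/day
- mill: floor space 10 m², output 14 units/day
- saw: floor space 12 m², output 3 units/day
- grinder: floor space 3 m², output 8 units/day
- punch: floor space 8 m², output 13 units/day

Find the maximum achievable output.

29

bender + mill + grinder: floor space 4 + 10 + 3 = 17 ≤ 19, output 7 + 14 + 8 = 29.
bender + grinder + punch: floor space 4 + 3 + 8 = 15 ≤ 19, output 7 + 8 + 13 = 28.
mill + punch: floor space 10 + 8 = 18 ≤ 19, output 14 + 13 = 27.
Best is bender, mill, and grinder with total output 29.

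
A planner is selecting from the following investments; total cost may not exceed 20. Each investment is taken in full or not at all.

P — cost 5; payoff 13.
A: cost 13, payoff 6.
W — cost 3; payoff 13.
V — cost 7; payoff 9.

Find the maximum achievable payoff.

35

Allowing fractional choices, the relaxed optimum would be about 37.3, but investments are indivisible.
W + V: cost 3 + 7 = 10 ≤ 20, payoff 13 + 9 = 22.
P + W + V: cost 5 + 3 + 7 = 15 ≤ 20, payoff 13 + 13 + 9 = 35.
P + W: cost 5 + 3 = 8 ≤ 20, payoff 13 + 13 = 26.
Best is P, W, and V with total payoff 35.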